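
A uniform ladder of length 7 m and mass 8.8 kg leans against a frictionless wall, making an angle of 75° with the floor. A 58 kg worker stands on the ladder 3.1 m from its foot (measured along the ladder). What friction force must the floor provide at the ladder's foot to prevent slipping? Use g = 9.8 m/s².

f ≈ 79 N

Take moments about the foot of the ladder.
Ladder weight 8.8×9.8 = 86.24 N acts at 3.5 m along the ladder; its horizontal arm is 3.5·cos75° = 0.9059 m → τ = 78.12 N·m clockwise.
Worker: 58×9.8 = 568.4 N at 3.1 m → arm 0.8023 m → τ = 456 N·m clockwise.
Wall normal N acts horizontally at the top; its moment arm is the height L sinθ = 7·sin75° = 6.761 m, counterclockwise.
Στ = 0 ⇒ N × 6.761 = 534.1 ⇒ N = 79 N.
ΣFx = 0: friction at the foot balances the wall's push, so f = N_wall = 79 N.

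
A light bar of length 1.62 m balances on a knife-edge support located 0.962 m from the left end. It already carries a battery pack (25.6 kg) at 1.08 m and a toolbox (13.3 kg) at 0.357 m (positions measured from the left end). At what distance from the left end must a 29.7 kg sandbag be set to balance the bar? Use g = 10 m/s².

Take moments about the knife-edge support (at 0.962 m from the left end).
Battery pack: 25.6 × 10 = 256 N down at 1.08 m → arm 0.118 m, τ = 256 × 0.118 = 30.21 N·m clockwise.
Toolbox: 13.3 × 10 = 133 N down at 0.357 m → arm 0.605 m, τ = 133 × 0.605 = 80.47 N·m counterclockwise.
Net moment of existing loads = 50.26 N·m counterclockwise.
The sandbag weighs 29.7 × 10 = 297 N and must supply an equal clockwise moment, so its lever arm about the knife-edge support is 50.26 / 297 = 0.169 m.
That puts it at 0.962 + 0.169 = 1.13 m from the left end.

x ≈ 1.13 m from the left end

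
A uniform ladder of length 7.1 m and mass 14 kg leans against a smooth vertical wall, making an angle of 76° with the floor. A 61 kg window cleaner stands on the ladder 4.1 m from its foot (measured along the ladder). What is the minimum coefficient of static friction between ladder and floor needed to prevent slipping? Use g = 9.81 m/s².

μ_min ≈ 0.14

Take moments about the foot of the ladder.
Ladder weight 14×9.81 = 137.3 N acts at 3.55 m along the ladder; its horizontal arm is 3.55·cos76° = 0.8588 m → τ = 117.9 N·m clockwise.
Window cleaner: 61×9.81 = 598.4 N at 4.1 m → arm 0.9919 m → τ = 593.6 N·m clockwise.
Wall normal N acts horizontally at the top; its moment arm is the height L sinθ = 7.1·sin76° = 6.889 m, counterclockwise.
Στ = 0 ⇒ N × 6.889 = 711.5 ⇒ N = 103.3 N.
ΣFx = 0 ⇒ f = N_wall = 103.3 N. ΣFy = 0 ⇒ N_floor = 735.7 N.
μ_min = f / N_floor = 103.3 / 735.7 = 0.14.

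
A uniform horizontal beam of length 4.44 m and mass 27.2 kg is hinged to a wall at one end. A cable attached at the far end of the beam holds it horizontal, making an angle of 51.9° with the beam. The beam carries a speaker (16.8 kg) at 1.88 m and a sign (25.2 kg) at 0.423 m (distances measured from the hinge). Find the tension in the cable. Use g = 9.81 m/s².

T ≈ 288 N

Taking torques about the hinge:
Beam weight: 27.2 × 9.81 = 266.8 N down at 2.22 m → arm 2.22 m, τ = 266.8 × 2.22 = 592.3 N·m clockwise.
Speaker: 16.8 × 9.81 = 164.8 N down at 1.88 m → arm 1.88 m, τ = 164.8 × 1.88 = 309.8 N·m clockwise.
Sign: 25.2 × 9.81 = 247.2 N down at 0.423 m → arm 0.423 m, τ = 247.2 × 0.423 = 104.6 N·m clockwise.
Total clockwise load moment = 1007 N·m.
The cable tension T acts at 4.44 m; only its component perpendicular to the beam, T sinθ, produces torque. sin 51.9° = 0.7869.
Στ = 0 ⇒ T × 4.44 × 0.7869 = 1007 ⇒ T = 1007 / 3.494 = 288 N.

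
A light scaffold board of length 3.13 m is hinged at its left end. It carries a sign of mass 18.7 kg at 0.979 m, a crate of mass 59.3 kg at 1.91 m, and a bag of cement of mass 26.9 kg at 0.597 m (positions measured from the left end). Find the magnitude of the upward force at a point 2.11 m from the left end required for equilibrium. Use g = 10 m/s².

F ≈ 700 N

About the left end:
Sign: 18.7 × 10 = 187 N down at 0.979 m → arm 0.979 m, τ = 187 × 0.979 = 183.1 N·m clockwise.
Crate: 59.3 × 10 = 593 N down at 1.91 m → arm 1.91 m, τ = 593 × 1.91 = 1133 N·m clockwise.
Bag of cement: 26.9 × 10 = 269 N down at 0.597 m → arm 0.597 m, τ = 269 × 0.597 = 160.6 N·m clockwise.
Net moment of the loads = 1477 N·m clockwise.
The upward force F acts at a point 2.11 m from the left end, arm 2.11 m, giving F × 2.11 counterclockwise.
For rotational equilibrium, F × 2.11 = 1477, so F = 1477 / 2.11 = 700 N.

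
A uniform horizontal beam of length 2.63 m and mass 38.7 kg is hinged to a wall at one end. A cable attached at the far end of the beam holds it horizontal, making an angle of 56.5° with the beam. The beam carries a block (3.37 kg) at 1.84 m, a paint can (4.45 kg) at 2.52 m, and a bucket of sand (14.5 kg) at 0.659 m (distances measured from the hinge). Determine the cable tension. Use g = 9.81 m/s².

T ≈ 348 N

Take moments about the hinge.
Beam weight: 38.7 × 9.81 = 379.6 N down at 1.315 m → arm 1.315 m, τ = 379.6 × 1.315 = 499.2 N·m clockwise.
Block: 3.37 × 9.81 = 33.06 N down at 1.84 m → arm 1.84 m, τ = 33.06 × 1.84 = 60.83 N·m clockwise.
Paint can: 4.45 × 9.81 = 43.65 N down at 2.52 m → arm 2.52 m, τ = 43.65 × 2.52 = 110 N·m clockwise.
Bucket of sand: 14.5 × 9.81 = 142.2 N down at 0.659 m → arm 0.659 m, τ = 142.2 × 0.659 = 93.71 N·m clockwise.
Total clockwise load moment = 763.7 N·m.
The cable tension T acts at 2.63 m; only its component perpendicular to the beam, T sinθ, produces torque. sin 56.5° = 0.8339.
Setting net torque to zero: T × 2.63 × 0.8339 = 763.7 → T = 763.7 / 2.193 = 348 N.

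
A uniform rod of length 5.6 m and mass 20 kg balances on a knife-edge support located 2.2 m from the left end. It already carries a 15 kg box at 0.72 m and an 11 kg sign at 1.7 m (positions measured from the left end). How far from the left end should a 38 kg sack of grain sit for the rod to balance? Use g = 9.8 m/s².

x ≈ 2.61 m from the left end

Take moments about the knife-edge support (at 2.2 m from the left end).
Beam weight: 20 × 9.8 = 196 N down at 2.8 m → arm 0.6 m, τ = 196 × 0.6 = 117.6 N·m clockwise.
Box: 15 × 9.8 = 147 N down at 0.72 m → arm 1.48 m, τ = 147 × 1.48 = 217.6 N·m counterclockwise.
Sign: 11 × 9.8 = 107.8 N down at 1.7 m → arm 0.5 m, τ = 107.8 × 0.5 = 53.9 N·m counterclockwise.
Net moment of existing loads = 153.9 N·m counterclockwise.
The sack of grain weighs 38 × 9.8 = 372.4 N and must supply an equal clockwise moment, so its lever arm about the knife-edge support is 153.9 / 372.4 = 0.413 m.
That puts it at 2.2 + 0.413 = 2.61 m from the left end.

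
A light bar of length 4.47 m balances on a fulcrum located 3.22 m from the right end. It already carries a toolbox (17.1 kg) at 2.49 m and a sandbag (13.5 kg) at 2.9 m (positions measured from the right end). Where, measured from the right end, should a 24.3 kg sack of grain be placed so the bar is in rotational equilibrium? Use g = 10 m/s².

x ≈ 3.91 m from the right end

Take moments about the fulcrum (at 3.22 m from the right end).
Toolbox: 17.1 × 10 = 171 N down at 2.49 m → arm 0.73 m, τ = 171 × 0.73 = 124.8 N·m clockwise.
Sandbag: 13.5 × 10 = 135 N down at 2.9 m → arm 0.32 m, τ = 135 × 0.32 = 43.2 N·m clockwise.
Net moment of existing loads = 168 N·m clockwise.
The sack of grain weighs 24.3 × 10 = 243 N and must supply an equal counterclockwise moment, so its lever arm about the fulcrum is 168 / 243 = 0.691 m.
That puts it at 3.22 + 0.691 = 3.91 m from the right end.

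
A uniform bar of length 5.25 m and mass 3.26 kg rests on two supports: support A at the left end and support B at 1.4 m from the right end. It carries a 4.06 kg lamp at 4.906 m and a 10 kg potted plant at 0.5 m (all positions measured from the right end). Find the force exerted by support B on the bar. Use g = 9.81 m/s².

R_B ≈ 146 N

Choose support A as the axis so its reaction then has zero moment arm.
Beam weight: 3.26 × 9.81 = 31.98 N down at 2.625 m → arm 2.625 m, τ = 31.98 × 2.625 = 83.95 N·m clockwise.
Lamp: 4.06 × 9.81 = 39.83 N down at 4.906 m → arm 0.344 m, τ = 39.83 × 0.344 = 13.7 N·m clockwise.
Potted plant: 10 × 9.81 = 98.1 N down at 0.5 m → arm 4.75 m, τ = 98.1 × 4.75 = 466 N·m clockwise.
Net load moment about support A = 563.6 N·m clockwise.
Reaction R at support B is upward at 1.4 m, arm 3.85 m → moment R × 3.85 counterclockwise.
For rotational equilibrium, R × 3.85 = 563.6, so R = 146 N.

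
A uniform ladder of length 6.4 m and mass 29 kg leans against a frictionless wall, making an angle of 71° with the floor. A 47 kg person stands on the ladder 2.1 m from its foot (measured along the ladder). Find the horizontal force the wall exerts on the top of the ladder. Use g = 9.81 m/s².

About the foot of the ladder:
Ladder weight 29×9.81 = 284.5 N acts at 3.2 m along the ladder; its horizontal arm is 3.2·cos71° = 1.042 m → τ = 296.4 N·m clockwise.
Person: 47×9.81 = 461.1 N at 2.1 m → arm 0.6837 m → τ = 315.3 N·m clockwise.
Wall normal N acts horizontally at the top; its moment arm is the height L sinθ = 6.4·sin71° = 6.051 m, counterclockwise.
For rotational equilibrium, N × 6.051 = 611.7, so N = 101 N.

N_wall ≈ 101 N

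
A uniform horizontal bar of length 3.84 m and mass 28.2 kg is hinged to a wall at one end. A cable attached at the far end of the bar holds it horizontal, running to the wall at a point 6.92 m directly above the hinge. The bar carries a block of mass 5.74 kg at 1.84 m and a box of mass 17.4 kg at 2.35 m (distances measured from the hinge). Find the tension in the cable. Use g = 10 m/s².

T ≈ 314 N

Take moments about the hinge.
Beam weight: 28.2 × 10 = 282 N down at 1.92 m → arm 1.92 m, τ = 282 × 1.92 = 541.4 N·m clockwise.
Block: 5.74 × 10 = 57.4 N down at 1.84 m → arm 1.84 m, τ = 57.4 × 1.84 = 105.6 N·m clockwise.
Box: 17.4 × 10 = 174 N down at 2.35 m → arm 2.35 m, τ = 174 × 2.35 = 408.9 N·m clockwise.
Total clockwise load moment = 1056 N·m.
The cable tension T acts at 3.84 m; only its component perpendicular to the bar, T sinθ, produces torque. sinθ = h/√(h²+d²) = 6.92/√(6.92²+3.84²) = 0.8744.
Balancing moments: T × 3.84 × 0.8744 = 1056, giving T = 1056 / 3.358 = 314 N.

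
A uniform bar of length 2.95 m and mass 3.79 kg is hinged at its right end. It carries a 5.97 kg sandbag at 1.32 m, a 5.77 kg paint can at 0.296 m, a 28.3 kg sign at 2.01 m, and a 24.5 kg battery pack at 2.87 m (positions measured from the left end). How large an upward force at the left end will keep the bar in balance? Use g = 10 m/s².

Take moments about the right end.
Beam weight: 3.79 × 10 = 37.9 N down at 1.475 m → arm 1.475 m, τ = 37.9 × 1.475 = 55.9 N·m counterclockwise.
Sandbag: 5.97 × 10 = 59.7 N down at 1.32 m → arm 1.63 m, τ = 59.7 × 1.63 = 97.31 N·m counterclockwise.
Paint can: 5.77 × 10 = 57.7 N down at 0.296 m → arm 2.654 m, τ = 57.7 × 2.654 = 153.1 N·m counterclockwise.
Sign: 28.3 × 10 = 283 N down at 2.01 m → arm 0.94 m, τ = 283 × 0.94 = 266 N·m counterclockwise.
Battery pack: 24.5 × 10 = 245 N down at 2.87 m → arm 0.08 m, τ = 245 × 0.08 = 19.6 N·m counterclockwise.
Net moment of the loads = 591.9 N·m counterclockwise.
The upward force F acts at the left end, arm 2.95 m, giving F × 2.95 clockwise.
For rotational equilibrium, F × 2.95 = 591.9, so F = 591.9 / 2.95 = 201 N.

F ≈ 201 N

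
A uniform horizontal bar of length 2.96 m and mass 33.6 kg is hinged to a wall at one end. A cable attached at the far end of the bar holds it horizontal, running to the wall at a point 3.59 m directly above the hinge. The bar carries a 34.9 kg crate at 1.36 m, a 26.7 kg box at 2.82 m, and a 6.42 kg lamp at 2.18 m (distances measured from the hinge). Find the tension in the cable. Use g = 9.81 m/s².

T ≈ 801 N

About the hinge:
Beam weight: 33.6 × 9.81 = 329.6 N down at 1.48 m → arm 1.48 m, τ = 329.6 × 1.48 = 487.8 N·m clockwise.
Crate: 34.9 × 9.81 = 342.4 N down at 1.36 m → arm 1.36 m, τ = 342.4 × 1.36 = 465.7 N·m clockwise.
Box: 26.7 × 9.81 = 261.9 N down at 2.82 m → arm 2.82 m, τ = 261.9 × 2.82 = 738.6 N·m clockwise.
Lamp: 6.42 × 9.81 = 62.98 N down at 2.18 m → arm 2.18 m, τ = 62.98 × 2.18 = 137.3 N·m clockwise.
Total clockwise load moment = 1829 N·m.
The cable tension T acts at 2.96 m; only its component perpendicular to the bar, T sinθ, produces torque. sinθ = h/√(h²+d²) = 3.59/√(3.59²+2.96²) = 0.7716.
Setting net torque to zero: T × 2.96 × 0.7716 = 1829 → T = 1829 / 2.284 = 801 N.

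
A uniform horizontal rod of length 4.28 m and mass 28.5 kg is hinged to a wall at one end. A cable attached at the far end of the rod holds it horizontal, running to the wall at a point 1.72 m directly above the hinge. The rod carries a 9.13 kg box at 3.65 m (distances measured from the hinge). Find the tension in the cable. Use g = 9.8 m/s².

Choose the hinge as the axis so the unknown hinge reaction has zero arm there.
Beam weight: 28.5 × 9.8 = 279.3 N down at 2.14 m → arm 2.14 m, τ = 279.3 × 2.14 = 597.7 N·m clockwise.
Box: 9.13 × 9.8 = 89.47 N down at 3.65 m → arm 3.65 m, τ = 89.47 × 3.65 = 326.6 N·m clockwise.
Total clockwise load moment = 924.3 N·m.
The cable tension T acts at 4.28 m; only its component perpendicular to the rod, T sinθ, produces torque. sinθ = h/√(h²+d²) = 1.72/√(1.72²+4.28²) = 0.3729.
Στ = 0 ⇒ T × 4.28 × 0.3729 = 924.3 ⇒ T = 924.3 / 1.596 = 579 N.

T ≈ 579 N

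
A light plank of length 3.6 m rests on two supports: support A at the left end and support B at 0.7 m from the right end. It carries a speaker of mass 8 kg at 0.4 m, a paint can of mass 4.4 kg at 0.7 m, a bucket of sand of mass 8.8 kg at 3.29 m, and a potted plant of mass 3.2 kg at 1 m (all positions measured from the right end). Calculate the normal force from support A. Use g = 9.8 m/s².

Taking torques about support B:
Speaker: 8 × 9.8 = 78.4 N down at 0.4 m → arm 0.3 m, τ = 78.4 × 0.3 = 23.52 N·m clockwise.
Paint can: acts at the support B, moment arm 0 → no torque.
Bucket of sand: 8.8 × 9.8 = 86.24 N down at 3.29 m → arm 2.59 m, τ = 86.24 × 2.59 = 223.4 N·m counterclockwise.
Potted plant: 3.2 × 9.8 = 31.36 N down at 1 m → arm 0.3 m, τ = 31.36 × 0.3 = 9.408 N·m counterclockwise.
Net load moment about support B = 209.3 N·m counterclockwise.
Reaction R at support A is upward at 3.6 m, arm 2.9 m → moment R × 2.9 clockwise.
Setting net torque to zero: R × 2.9 = 209.3 → R = 72.2 N.

R_A ≈ 72.2 N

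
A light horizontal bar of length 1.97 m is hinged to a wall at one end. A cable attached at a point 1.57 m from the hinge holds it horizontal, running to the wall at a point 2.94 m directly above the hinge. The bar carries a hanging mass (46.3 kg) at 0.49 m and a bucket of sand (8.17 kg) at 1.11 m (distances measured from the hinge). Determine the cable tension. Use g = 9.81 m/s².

Sum moments about the hinge (the unknown hinge reaction has zero arm there).
Hanging mass: 46.3 × 9.81 = 454.2 N down at 0.49 m → arm 0.49 m, τ = 454.2 × 0.49 = 222.6 N·m clockwise.
Bucket of sand: 8.17 × 9.81 = 80.15 N down at 1.11 m → arm 1.11 m, τ = 80.15 × 1.11 = 88.97 N·m clockwise.
Total clockwise load moment = 311.6 N·m.
The cable tension T acts at 1.57 m; only its component perpendicular to the bar, T sinθ, produces torque. sinθ = h/√(h²+d²) = 2.94/√(2.94²+1.57²) = 0.8821.
Στ = 0 ⇒ T × 1.57 × 0.8821 = 311.6 ⇒ T = 311.6 / 1.385 = 225 N.

T ≈ 225 N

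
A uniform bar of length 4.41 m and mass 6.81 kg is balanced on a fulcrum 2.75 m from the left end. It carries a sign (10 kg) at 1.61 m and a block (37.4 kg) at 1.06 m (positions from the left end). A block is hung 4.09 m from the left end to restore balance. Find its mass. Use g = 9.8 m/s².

About the fulcrum (at 2.75 m from the left end):
Beam weight: 6.81 × 9.8 = 66.74 N down at 2.205 m → arm 0.545 m, τ = 66.74 × 0.545 = 36.37 N·m counterclockwise.
Sign: 10 × 9.8 = 98 N down at 1.61 m → arm 1.14 m, τ = 98 × 1.14 = 111.7 N·m counterclockwise.
Block: 37.4 × 9.8 = 366.5 N down at 1.06 m → arm 1.69 m, τ = 366.5 × 1.69 = 619.4 N·m counterclockwise.
Net moment of known loads = 767.5 N·m counterclockwise.
An unknown mass m at 4.09 m has arm 1.34 m; its moment is m·g·1.34 clockwise.
For rotational equilibrium, m × 9.8 × 1.34 = 767.5, so m = 767.5 / (9.8 × 1.34) = 58.4 kg.

m ≈ 58.4 kg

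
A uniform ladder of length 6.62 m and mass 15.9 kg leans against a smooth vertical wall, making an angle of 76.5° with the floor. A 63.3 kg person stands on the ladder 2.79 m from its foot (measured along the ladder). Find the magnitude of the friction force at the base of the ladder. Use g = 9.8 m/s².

f ≈ 81.5 N

About the foot of the ladder:
Ladder weight 15.9×9.8 = 155.8 N acts at 3.31 m along the ladder; its horizontal arm is 3.31·cos76.5° = 0.7727 m → τ = 120.4 N·m clockwise.
Person: 63.3×9.8 = 620.3 N at 2.79 m → arm 0.6513 m → τ = 404 N·m clockwise.
Wall normal N acts horizontally at the top; its moment arm is the height L sinθ = 6.62·sin76.5° = 6.437 m, counterclockwise.
Balancing moments: N × 6.437 = 524.4, giving N = 81.5 N.
ΣFx = 0: friction at the foot balances the wall's push, so f = N_wall = 81.5 N.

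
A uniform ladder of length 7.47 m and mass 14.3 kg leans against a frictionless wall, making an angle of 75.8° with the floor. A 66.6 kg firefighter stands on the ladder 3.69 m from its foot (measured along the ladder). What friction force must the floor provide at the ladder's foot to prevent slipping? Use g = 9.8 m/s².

f ≈ 99.3 N

Sum moments about the foot of the ladder (the floor normal and friction both act there and drop out).
Ladder weight 14.3×9.8 = 140.1 N acts at 3.735 m along the ladder; its horizontal arm is 3.735·cos75.8° = 0.9162 m → τ = 128.4 N·m clockwise.
Firefighter: 66.6×9.8 = 652.7 N at 3.69 m → arm 0.9052 m → τ = 590.8 N·m clockwise.
Wall normal N acts horizontally at the top; its moment arm is the height L sinθ = 7.47·sin75.8° = 7.242 m, counterclockwise.
Setting net torque to zero: N × 7.242 = 719.2 → N = 99.3 N.
ΣFx = 0: friction at the foot balances the wall's push, so f = N_wall = 99.3 N.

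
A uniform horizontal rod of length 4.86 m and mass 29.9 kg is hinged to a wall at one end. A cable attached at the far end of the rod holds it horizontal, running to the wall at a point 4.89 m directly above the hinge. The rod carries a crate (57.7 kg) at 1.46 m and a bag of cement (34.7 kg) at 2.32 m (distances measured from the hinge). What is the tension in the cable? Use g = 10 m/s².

Take moments about the hinge.
Beam weight: 29.9 × 10 = 299 N down at 2.43 m → arm 2.43 m, τ = 299 × 2.43 = 726.6 N·m clockwise.
Crate: 57.7 × 10 = 577 N down at 1.46 m → arm 1.46 m, τ = 577 × 1.46 = 842.4 N·m clockwise.
Bag of cement: 34.7 × 10 = 347 N down at 2.32 m → arm 2.32 m, τ = 347 × 2.32 = 805 N·m clockwise.
Total clockwise load moment = 2374 N·m.
The cable tension T acts at 4.86 m; only its component perpendicular to the rod, T sinθ, produces torque. sinθ = h/√(h²+d²) = 4.89/√(4.89²+4.86²) = 0.7093.
For rotational equilibrium, T × 4.86 × 0.7093 = 2374, so T = 2374 / 3.447 = 689 N.

T ≈ 689 N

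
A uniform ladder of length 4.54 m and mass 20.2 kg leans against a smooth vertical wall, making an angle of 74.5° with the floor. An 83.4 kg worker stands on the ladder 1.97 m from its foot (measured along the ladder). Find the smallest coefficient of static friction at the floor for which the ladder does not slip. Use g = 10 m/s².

μ_min ≈ 0.124

Sum moments about the foot of the ladder (the floor normal and friction both act there and drop out).
Ladder weight 20.2×10 = 202 N acts at 2.27 m along the ladder; its horizontal arm is 2.27·cos74.5° = 0.6066 m → τ = 122.5 N·m clockwise.
Worker: 83.4×10 = 834 N at 1.97 m → arm 0.5265 m → τ = 439.1 N·m clockwise.
Wall normal N acts horizontally at the top; its moment arm is the height L sinθ = 4.54·sin74.5° = 4.375 m, counterclockwise.
Setting net torque to zero: N × 4.375 = 561.6 → N = 128.4 N.
ΣFx = 0 ⇒ f = N_wall = 128.4 N. ΣFy = 0 ⇒ N_floor = 1036 N.
μ_min = f / N_floor = 128.4 / 1036 = 0.124.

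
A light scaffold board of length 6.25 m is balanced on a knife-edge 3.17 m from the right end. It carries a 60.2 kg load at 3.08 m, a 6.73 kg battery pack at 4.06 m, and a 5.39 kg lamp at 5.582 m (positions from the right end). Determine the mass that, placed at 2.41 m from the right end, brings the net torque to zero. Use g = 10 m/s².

m ≈ 17.9 kg

Taking torques about the knife-edge (at 3.17 m from the right end):
Load: 60.2 × 10 = 602 N down at 3.08 m → arm 0.09 m, τ = 602 × 0.09 = 54.18 N·m clockwise.
Battery pack: 6.73 × 10 = 67.3 N down at 4.06 m → arm 0.89 m, τ = 67.3 × 0.89 = 59.9 N·m counterclockwise.
Lamp: 5.39 × 10 = 53.9 N down at 5.582 m → arm 2.412 m, τ = 53.9 × 2.412 = 130 N·m counterclockwise.
Net moment of known loads = 135.7 N·m counterclockwise.
An unknown mass m at 2.41 m has arm 0.76 m; its moment is m·g·0.76 clockwise.
For rotational equilibrium, m × 10 × 0.76 = 135.7, so m = 135.7 / (10 × 0.76) = 17.9 kg.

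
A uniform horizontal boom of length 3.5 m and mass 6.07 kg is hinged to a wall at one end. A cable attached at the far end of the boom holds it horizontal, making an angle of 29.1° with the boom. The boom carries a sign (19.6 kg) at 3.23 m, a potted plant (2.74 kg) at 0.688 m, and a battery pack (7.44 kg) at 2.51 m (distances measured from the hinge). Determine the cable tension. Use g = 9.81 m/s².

Sum moments about the hinge (the unknown hinge reaction has zero arm there).
Beam weight: 6.07 × 9.81 = 59.55 N down at 1.75 m → arm 1.75 m, τ = 59.55 × 1.75 = 104.2 N·m clockwise.
Sign: 19.6 × 9.81 = 192.3 N down at 3.23 m → arm 3.23 m, τ = 192.3 × 3.23 = 621.1 N·m clockwise.
Potted plant: 2.74 × 9.81 = 26.88 N down at 0.688 m → arm 0.688 m, τ = 26.88 × 0.688 = 18.49 N·m clockwise.
Battery pack: 7.44 × 9.81 = 72.99 N down at 2.51 m → arm 2.51 m, τ = 72.99 × 2.51 = 183.2 N·m clockwise.
Total clockwise load moment = 927 N·m.
The cable tension T acts at 3.5 m; only its component perpendicular to the boom, T sinθ, produces torque. sin 29.1° = 0.4863.
Στ = 0 ⇒ T × 3.5 × 0.4863 = 927 ⇒ T = 927 / 1.702 = 545 N.

T ≈ 545 N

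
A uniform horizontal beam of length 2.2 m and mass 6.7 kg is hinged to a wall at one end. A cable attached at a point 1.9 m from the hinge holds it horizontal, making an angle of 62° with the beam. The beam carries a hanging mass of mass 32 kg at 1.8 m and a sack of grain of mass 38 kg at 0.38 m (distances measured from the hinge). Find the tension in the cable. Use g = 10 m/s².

About the hinge:
Beam weight: 6.7 × 10 = 67 N down at 1.1 m → arm 1.1 m, τ = 67 × 1.1 = 73.7 N·m clockwise.
Hanging mass: 32 × 10 = 320 N down at 1.8 m → arm 1.8 m, τ = 320 × 1.8 = 576 N·m clockwise.
Sack of grain: 38 × 10 = 380 N down at 0.38 m → arm 0.38 m, τ = 380 × 0.38 = 144.4 N·m clockwise.
Total clockwise load moment = 794.1 N·m.
The cable tension T acts at 1.9 m; only its component perpendicular to the beam, T sinθ, produces torque. sin 62° = 0.8829.
Στ = 0 ⇒ T × 1.9 × 0.8829 = 794.1 ⇒ T = 794.1 / 1.678 = 473 N.

T ≈ 473 N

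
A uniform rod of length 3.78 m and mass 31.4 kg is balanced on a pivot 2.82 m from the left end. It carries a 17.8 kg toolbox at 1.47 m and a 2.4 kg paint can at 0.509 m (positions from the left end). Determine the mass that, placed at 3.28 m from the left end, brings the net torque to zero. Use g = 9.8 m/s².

m ≈ 128 kg

About the pivot (at 2.82 m from the left end):
Beam weight: 31.4 × 9.8 = 307.7 N down at 1.89 m → arm 0.93 m, τ = 307.7 × 0.93 = 286.2 N·m counterclockwise.
Toolbox: 17.8 × 9.8 = 174.4 N down at 1.47 m → arm 1.35 m, τ = 174.4 × 1.35 = 235.4 N·m counterclockwise.
Paint can: 2.4 × 9.8 = 23.52 N down at 0.509 m → arm 2.311 m, τ = 23.52 × 2.311 = 54.35 N·m counterclockwise.
Net moment of known loads = 576 N·m counterclockwise.
An unknown mass m at 3.28 m has arm 0.46 m; its moment is m·g·0.46 clockwise.
Στ = 0 ⇒ m × 9.8 × 0.46 = 576 ⇒ m = 576 / (9.8 × 0.46) = 128 kg.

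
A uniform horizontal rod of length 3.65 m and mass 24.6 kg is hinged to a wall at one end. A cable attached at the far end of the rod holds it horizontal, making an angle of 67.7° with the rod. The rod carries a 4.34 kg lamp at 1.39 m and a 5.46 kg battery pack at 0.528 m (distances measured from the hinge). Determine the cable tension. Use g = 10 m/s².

About the hinge:
Beam weight: 24.6 × 10 = 246 N down at 1.825 m → arm 1.825 m, τ = 246 × 1.825 = 448.9 N·m clockwise.
Lamp: 4.34 × 10 = 43.4 N down at 1.39 m → arm 1.39 m, τ = 43.4 × 1.39 = 60.33 N·m clockwise.
Battery pack: 5.46 × 10 = 54.6 N down at 0.528 m → arm 0.528 m, τ = 54.6 × 0.528 = 28.83 N·m clockwise.
Total clockwise load moment = 538.1 N·m.
The cable tension T acts at 3.65 m; only its component perpendicular to the rod, T sinθ, produces torque. sin 67.7° = 0.9252.
Balancing moments: T × 3.65 × 0.9252 = 538.1, giving T = 538.1 / 3.377 = 159 N.

T ≈ 159 N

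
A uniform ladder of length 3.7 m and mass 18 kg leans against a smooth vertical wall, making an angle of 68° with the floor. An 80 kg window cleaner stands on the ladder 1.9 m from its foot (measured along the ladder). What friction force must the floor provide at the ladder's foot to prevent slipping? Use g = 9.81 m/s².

Choose the foot of the ladder as the axis so the floor normal and friction both act there and drop out.
Ladder weight 18×9.81 = 176.6 N acts at 1.85 m along the ladder; its horizontal arm is 1.85·cos68° = 0.693 m → τ = 122.4 N·m clockwise.
Window cleaner: 80×9.81 = 784.8 N at 1.9 m → arm 0.7118 m → τ = 558.6 N·m clockwise.
Wall normal N acts horizontally at the top; its moment arm is the height L sinθ = 3.7·sin68° = 3.431 m, counterclockwise.
For rotational equilibrium, N × 3.431 = 681, so N = 198 N.
ΣFx = 0: friction at the foot balances the wall's push, so f = N_wall = 198 N.

f ≈ 198 N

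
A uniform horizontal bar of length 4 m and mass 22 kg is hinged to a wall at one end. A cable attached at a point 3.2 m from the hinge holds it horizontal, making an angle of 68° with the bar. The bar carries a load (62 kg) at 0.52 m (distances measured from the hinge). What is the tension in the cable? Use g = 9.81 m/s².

Choose the hinge as the axis so the unknown hinge reaction has zero arm there.
Beam weight: 22 × 9.81 = 215.8 N down at 2 m → arm 2 m, τ = 215.8 × 2 = 431.6 N·m clockwise.
Load: 62 × 9.81 = 608.2 N down at 0.52 m → arm 0.52 m, τ = 608.2 × 0.52 = 316.3 N·m clockwise.
Total clockwise load moment = 747.9 N·m.
The cable tension T acts at 3.2 m; only its component perpendicular to the bar, T sinθ, produces torque. sin 68° = 0.9272.
For rotational equilibrium, T × 3.2 × 0.9272 = 747.9, so T = 747.9 / 2.967 = 252 N.

T ≈ 252 N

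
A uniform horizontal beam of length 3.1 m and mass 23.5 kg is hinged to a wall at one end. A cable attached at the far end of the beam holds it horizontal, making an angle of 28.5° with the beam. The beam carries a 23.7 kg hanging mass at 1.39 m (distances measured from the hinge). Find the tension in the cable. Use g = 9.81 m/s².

Choose the hinge as the axis so the unknown hinge reaction has zero arm there.
Beam weight: 23.5 × 9.81 = 230.5 N down at 1.55 m → arm 1.55 m, τ = 230.5 × 1.55 = 357.3 N·m clockwise.
Hanging mass: 23.7 × 9.81 = 232.5 N down at 1.39 m → arm 1.39 m, τ = 232.5 × 1.39 = 323.2 N·m clockwise.
Total clockwise load moment = 680.5 N·m.
The cable tension T acts at 3.1 m; only its component perpendicular to the beam, T sinθ, produces torque. sin 28.5° = 0.4772.
Balancing moments: T × 3.1 × 0.4772 = 680.5, giving T = 680.5 / 1.479 = 460 N.

T ≈ 460 N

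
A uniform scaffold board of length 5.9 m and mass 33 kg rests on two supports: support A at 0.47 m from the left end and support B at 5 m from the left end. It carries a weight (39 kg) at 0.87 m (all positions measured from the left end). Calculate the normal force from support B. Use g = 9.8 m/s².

R_B ≈ 211 N

About support A:
Beam weight: 33 × 9.8 = 323.4 N down at 2.95 m → arm 2.48 m, τ = 323.4 × 2.48 = 802 N·m clockwise.
Weight: 39 × 9.8 = 382.2 N down at 0.87 m → arm 0.4 m, τ = 382.2 × 0.4 = 152.9 N·m clockwise.
Net load moment about support A = 954.9 N·m clockwise.
Reaction R at support B is upward at 5 m, arm 4.53 m → moment R × 4.53 counterclockwise.
For rotational equilibrium, R × 4.53 = 954.9, so R = 211 N.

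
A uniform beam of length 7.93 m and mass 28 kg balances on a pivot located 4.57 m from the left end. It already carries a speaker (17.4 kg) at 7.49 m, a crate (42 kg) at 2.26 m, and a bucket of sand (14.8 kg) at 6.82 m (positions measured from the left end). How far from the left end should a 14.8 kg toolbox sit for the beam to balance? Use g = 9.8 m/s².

About the pivot (at 4.57 m from the left end):
Beam weight: 28 × 9.8 = 274.4 N down at 3.965 m → arm 0.605 m, τ = 274.4 × 0.605 = 166 N·m counterclockwise.
Speaker: 17.4 × 9.8 = 170.5 N down at 7.49 m → arm 2.92 m, τ = 170.5 × 2.92 = 497.9 N·m clockwise.
Crate: 42 × 9.8 = 411.6 N down at 2.26 m → arm 2.31 m, τ = 411.6 × 2.31 = 950.8 N·m counterclockwise.
Bucket of sand: 14.8 × 9.8 = 145 N down at 6.82 m → arm 2.25 m, τ = 145 × 2.25 = 326.2 N·m clockwise.
Net moment of existing loads = 292.7 N·m counterclockwise.
The toolbox weighs 14.8 × 9.8 = 145 N and must supply an equal clockwise moment, so its lever arm about the pivot is 292.7 / 145 = 2.02 m.
That puts it at 4.57 + 2.02 = 6.59 m from the left end.

x ≈ 6.59 m from the left end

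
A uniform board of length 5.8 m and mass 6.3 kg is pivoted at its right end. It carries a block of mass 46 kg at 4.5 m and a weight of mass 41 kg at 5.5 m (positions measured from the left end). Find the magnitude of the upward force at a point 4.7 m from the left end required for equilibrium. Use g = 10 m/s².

Take moments about the right end.
Beam weight: 6.3 × 10 = 63 N down at 2.9 m → arm 2.9 m, τ = 63 × 2.9 = 182.7 N·m counterclockwise.
Block: 46 × 10 = 460 N down at 4.5 m → arm 1.3 m, τ = 460 × 1.3 = 598 N·m counterclockwise.
Weight: 41 × 10 = 410 N down at 5.5 m → arm 0.3 m, τ = 410 × 0.3 = 123 N·m counterclockwise.
Net moment of the loads = 903.7 N·m counterclockwise.
The upward force F acts at a point 4.7 m from the left end, arm 1.1 m, giving F × 1.1 clockwise.
Balancing moments: F × 1.1 = 903.7, giving F = 903.7 / 1.1 = 822 N.

F ≈ 822 N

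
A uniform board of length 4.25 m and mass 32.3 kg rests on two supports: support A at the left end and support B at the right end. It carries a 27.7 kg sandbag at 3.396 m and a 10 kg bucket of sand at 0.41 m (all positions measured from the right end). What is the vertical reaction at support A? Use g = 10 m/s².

R_A ≈ 392 N

Sum moments about support B (its reaction then has zero moment arm).
Beam weight: 32.3 × 10 = 323 N down at 2.125 m → arm 2.125 m, τ = 323 × 2.125 = 686.4 N·m counterclockwise.
Sandbag: 27.7 × 10 = 277 N down at 3.396 m → arm 3.396 m, τ = 277 × 3.396 = 940.7 N·m counterclockwise.
Bucket of sand: 10 × 10 = 100 N down at 0.41 m → arm 0.41 m, τ = 100 × 0.41 = 41 N·m counterclockwise.
Net load moment about support B = 1668 N·m counterclockwise.
Reaction R at support A is upward at 4.25 m, arm 4.25 m → moment R × 4.25 clockwise.
Setting net torque to zero: R × 4.25 = 1668 → R = 392 N.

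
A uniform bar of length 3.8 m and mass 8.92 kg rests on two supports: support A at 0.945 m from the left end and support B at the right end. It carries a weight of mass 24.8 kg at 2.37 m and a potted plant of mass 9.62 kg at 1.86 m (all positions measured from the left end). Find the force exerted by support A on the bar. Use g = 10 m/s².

About support B:
Beam weight: 8.92 × 10 = 89.2 N down at 1.9 m → arm 1.9 m, τ = 89.2 × 1.9 = 169.5 N·m counterclockwise.
Weight: 24.8 × 10 = 248 N down at 2.37 m → arm 1.43 m, τ = 248 × 1.43 = 354.6 N·m counterclockwise.
Potted plant: 9.62 × 10 = 96.2 N down at 1.86 m → arm 1.94 m, τ = 96.2 × 1.94 = 186.6 N·m counterclockwise.
Net load moment about support B = 710.7 N·m counterclockwise.
Reaction R at support A is upward at 0.945 m, arm 2.855 m → moment R × 2.855 clockwise.
Balancing moments: R × 2.855 = 710.7, giving R = 249 N.

R_A ≈ 249 N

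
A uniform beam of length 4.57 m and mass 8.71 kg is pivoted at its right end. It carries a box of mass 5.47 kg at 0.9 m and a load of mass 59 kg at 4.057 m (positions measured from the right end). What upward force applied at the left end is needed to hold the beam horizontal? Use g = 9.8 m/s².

About the right end:
Beam weight: 8.71 × 9.8 = 85.36 N down at 2.285 m → arm 2.285 m, τ = 85.36 × 2.285 = 195 N·m counterclockwise.
Box: 5.47 × 9.8 = 53.61 N down at 0.9 m → arm 0.9 m, τ = 53.61 × 0.9 = 48.25 N·m counterclockwise.
Load: 59 × 9.8 = 578.2 N down at 4.057 m → arm 4.057 m, τ = 578.2 × 4.057 = 2346 N·m counterclockwise.
Net moment of the loads = 2589 N·m counterclockwise.
The upward force F acts at the left end, arm 4.57 m, giving F × 4.57 clockwise.
Στ = 0 ⇒ F × 4.57 = 2589 ⇒ F = 2589 / 4.57 = 567 N.

F ≈ 567 N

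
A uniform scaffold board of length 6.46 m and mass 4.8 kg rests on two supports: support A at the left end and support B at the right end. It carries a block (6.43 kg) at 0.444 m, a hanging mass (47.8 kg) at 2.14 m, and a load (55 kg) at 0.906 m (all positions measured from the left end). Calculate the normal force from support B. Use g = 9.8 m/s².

About support A:
Beam weight: 4.8 × 9.8 = 47.04 N down at 3.23 m → arm 3.23 m, τ = 47.04 × 3.23 = 151.9 N·m clockwise.
Block: 6.43 × 9.8 = 63.01 N down at 0.444 m → arm 0.444 m, τ = 63.01 × 0.444 = 27.98 N·m clockwise.
Hanging mass: 47.8 × 9.8 = 468.4 N down at 2.14 m → arm 2.14 m, τ = 468.4 × 2.14 = 1002 N·m clockwise.
Load: 55 × 9.8 = 539 N down at 0.906 m → arm 0.906 m, τ = 539 × 0.906 = 488.3 N·m clockwise.
Net load moment about support A = 1670 N·m clockwise.
Reaction R at support B is upward at 6.46 m, arm 6.46 m → moment R × 6.46 counterclockwise.
Στ = 0 ⇒ R × 6.46 = 1670 ⇒ R = 259 N.

R_B ≈ 259 N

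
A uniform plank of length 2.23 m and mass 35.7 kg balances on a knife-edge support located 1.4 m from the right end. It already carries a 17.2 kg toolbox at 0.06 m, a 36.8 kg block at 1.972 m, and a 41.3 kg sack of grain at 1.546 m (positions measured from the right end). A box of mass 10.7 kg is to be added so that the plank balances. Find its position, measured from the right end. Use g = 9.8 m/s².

x ≈ 1.97 m from the right end

Sum moments about the knife-edge support (at 1.4 m from the right end) (the support reaction has zero arm there).
Beam weight: 35.7 × 9.8 = 349.9 N down at 1.115 m → arm 0.285 m, τ = 349.9 × 0.285 = 99.72 N·m clockwise.
Toolbox: 17.2 × 9.8 = 168.6 N down at 0.06 m → arm 1.34 m, τ = 168.6 × 1.34 = 225.9 N·m clockwise.
Block: 36.8 × 9.8 = 360.6 N down at 1.972 m → arm 0.572 m, τ = 360.6 × 0.572 = 206.3 N·m counterclockwise.
Sack of grain: 41.3 × 9.8 = 404.7 N down at 1.546 m → arm 0.146 m, τ = 404.7 × 0.146 = 59.09 N·m counterclockwise.
Net moment of existing loads = 60.23 N·m clockwise.
The box weighs 10.7 × 9.8 = 104.9 N and must supply an equal counterclockwise moment, so its lever arm about the knife-edge support is 60.23 / 104.9 = 0.574 m.
That puts it at 1.4 + 0.574 = 1.97 m from the right end.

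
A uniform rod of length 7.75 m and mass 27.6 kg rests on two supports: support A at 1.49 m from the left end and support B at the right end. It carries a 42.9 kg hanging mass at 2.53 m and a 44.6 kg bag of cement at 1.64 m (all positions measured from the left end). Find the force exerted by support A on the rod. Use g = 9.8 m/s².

R_A ≈ 945 N

Take moments about support B.
Beam weight: 27.6 × 9.8 = 270.5 N down at 3.875 m → arm 3.875 m, τ = 270.5 × 3.875 = 1048 N·m counterclockwise.
Hanging mass: 42.9 × 9.8 = 420.4 N down at 2.53 m → arm 5.22 m, τ = 420.4 × 5.22 = 2194 N·m counterclockwise.
Bag of cement: 44.6 × 9.8 = 437.1 N down at 1.64 m → arm 6.11 m, τ = 437.1 × 6.11 = 2671 N·m counterclockwise.
Net load moment about support B = 5913 N·m counterclockwise.
Reaction R at support A is upward at 1.49 m, arm 6.26 m → moment R × 6.26 clockwise.
For rotational equilibrium, R × 6.26 = 5913, so R = 945 N.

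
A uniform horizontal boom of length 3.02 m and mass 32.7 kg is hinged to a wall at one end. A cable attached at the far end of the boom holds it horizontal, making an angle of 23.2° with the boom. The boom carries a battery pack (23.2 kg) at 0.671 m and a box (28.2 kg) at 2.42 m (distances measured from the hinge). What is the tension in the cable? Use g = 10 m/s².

T ≈ 1120 N

Take moments about the hinge.
Beam weight: 32.7 × 10 = 327 N down at 1.51 m → arm 1.51 m, τ = 327 × 1.51 = 493.8 N·m clockwise.
Battery pack: 23.2 × 10 = 232 N down at 0.671 m → arm 0.671 m, τ = 232 × 0.671 = 155.7 N·m clockwise.
Box: 28.2 × 10 = 282 N down at 2.42 m → arm 2.42 m, τ = 282 × 2.42 = 682.4 N·m clockwise.
Total clockwise load moment = 1332 N·m.
The cable tension T acts at 3.02 m; only its component perpendicular to the boom, T sinθ, produces torque. sin 23.2° = 0.3939.
Balancing moments: T × 3.02 × 0.3939 = 1332, giving T = 1332 / 1.19 = 1120 N.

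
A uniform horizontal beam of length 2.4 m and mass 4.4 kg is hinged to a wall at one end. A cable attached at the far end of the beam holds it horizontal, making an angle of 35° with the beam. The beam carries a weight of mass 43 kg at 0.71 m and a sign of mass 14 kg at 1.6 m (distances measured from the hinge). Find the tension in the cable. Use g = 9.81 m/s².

T ≈ 415 N

About the hinge:
Beam weight: 4.4 × 9.81 = 43.16 N down at 1.2 m → arm 1.2 m, τ = 43.16 × 1.2 = 51.79 N·m clockwise.
Weight: 43 × 9.81 = 421.8 N down at 0.71 m → arm 0.71 m, τ = 421.8 × 0.71 = 299.5 N·m clockwise.
Sign: 14 × 9.81 = 137.3 N down at 1.6 m → arm 1.6 m, τ = 137.3 × 1.6 = 219.7 N·m clockwise.
Total clockwise load moment = 571 N·m.
The cable tension T acts at 2.4 m; only its component perpendicular to the beam, T sinθ, produces torque. sin 35° = 0.5736.
Setting net torque to zero: T × 2.4 × 0.5736 = 571 → T = 571 / 1.377 = 415 N.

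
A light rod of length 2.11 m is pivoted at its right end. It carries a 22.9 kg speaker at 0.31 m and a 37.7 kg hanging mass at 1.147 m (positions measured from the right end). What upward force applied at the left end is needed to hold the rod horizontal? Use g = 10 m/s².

F ≈ 239 N

Sum moments about the right end (the unknown pivot reaction has zero arm there).
Speaker: 22.9 × 10 = 229 N down at 0.31 m → arm 0.31 m, τ = 229 × 0.31 = 70.99 N·m counterclockwise.
Hanging mass: 37.7 × 10 = 377 N down at 1.147 m → arm 1.147 m, τ = 377 × 1.147 = 432.4 N·m counterclockwise.
Net moment of the loads = 503.4 N·m counterclockwise.
The upward force F acts at the left end, arm 2.11 m, giving F × 2.11 clockwise.
Στ = 0 ⇒ F × 2.11 = 503.4 ⇒ F = 503.4 / 2.11 = 239 N.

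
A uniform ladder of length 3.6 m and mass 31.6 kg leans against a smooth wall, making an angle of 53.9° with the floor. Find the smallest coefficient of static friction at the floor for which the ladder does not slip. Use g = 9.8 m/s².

μ_min ≈ 0.365

About the foot of the ladder:
Ladder weight 31.6×9.8 = 309.7 N acts at 1.8 m along the ladder; its horizontal arm is 1.8·cos53.9° = 1.061 m → τ = 328.6 N·m clockwise.
Wall normal N acts horizontally at the top; its moment arm is the height L sinθ = 3.6·sin53.9° = 2.909 m, counterclockwise.
Balancing moments: N × 2.909 = 328.6, giving N = 113 N.
ΣFx = 0 ⇒ f = N_wall = 113 N. ΣFy = 0 ⇒ N_floor = 309.7 N.
μ_min = f / N_floor = 113 / 309.7 = 0.365.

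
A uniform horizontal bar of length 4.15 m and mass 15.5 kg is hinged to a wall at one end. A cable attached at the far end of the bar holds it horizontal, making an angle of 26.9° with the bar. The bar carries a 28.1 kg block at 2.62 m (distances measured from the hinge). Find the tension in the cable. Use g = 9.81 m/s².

Choose the hinge as the axis so the unknown hinge reaction has zero arm there.
Beam weight: 15.5 × 9.81 = 152.1 N down at 2.075 m → arm 2.075 m, τ = 152.1 × 2.075 = 315.6 N·m clockwise.
Block: 28.1 × 9.81 = 275.7 N down at 2.62 m → arm 2.62 m, τ = 275.7 × 2.62 = 722.3 N·m clockwise.
Total clockwise load moment = 1038 N·m.
The cable tension T acts at 4.15 m; only its component perpendicular to the bar, T sinθ, produces torque. sin 26.9° = 0.4524.
Στ = 0 ⇒ T × 4.15 × 0.4524 = 1038 ⇒ T = 1038 / 1.877 = 553 N.

T ≈ 553 N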